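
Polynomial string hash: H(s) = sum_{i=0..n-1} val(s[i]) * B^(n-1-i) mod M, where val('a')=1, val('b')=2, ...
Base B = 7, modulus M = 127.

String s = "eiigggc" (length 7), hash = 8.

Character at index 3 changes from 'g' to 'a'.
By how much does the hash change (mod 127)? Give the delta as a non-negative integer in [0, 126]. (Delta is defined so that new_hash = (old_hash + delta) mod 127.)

Answer: 101

Derivation:
Delta formula: (val(new) - val(old)) * B^(n-1-k) mod M
  val('a') - val('g') = 1 - 7 = -6
  B^(n-1-k) = 7^3 mod 127 = 89
  Delta = -6 * 89 mod 127 = 101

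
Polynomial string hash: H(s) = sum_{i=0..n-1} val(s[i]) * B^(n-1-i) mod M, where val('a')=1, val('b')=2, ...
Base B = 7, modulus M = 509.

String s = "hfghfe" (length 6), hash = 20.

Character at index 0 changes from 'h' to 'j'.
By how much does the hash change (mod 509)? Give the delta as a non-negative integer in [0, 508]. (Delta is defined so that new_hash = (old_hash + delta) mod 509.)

Delta formula: (val(new) - val(old)) * B^(n-1-k) mod M
  val('j') - val('h') = 10 - 8 = 2
  B^(n-1-k) = 7^5 mod 509 = 10
  Delta = 2 * 10 mod 509 = 20

Answer: 20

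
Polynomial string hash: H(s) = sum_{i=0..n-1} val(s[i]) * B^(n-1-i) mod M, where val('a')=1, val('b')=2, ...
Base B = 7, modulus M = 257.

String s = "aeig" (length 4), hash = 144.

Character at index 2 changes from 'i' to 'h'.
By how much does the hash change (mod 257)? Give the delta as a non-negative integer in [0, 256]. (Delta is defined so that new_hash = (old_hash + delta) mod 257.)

Delta formula: (val(new) - val(old)) * B^(n-1-k) mod M
  val('h') - val('i') = 8 - 9 = -1
  B^(n-1-k) = 7^1 mod 257 = 7
  Delta = -1 * 7 mod 257 = 250

Answer: 250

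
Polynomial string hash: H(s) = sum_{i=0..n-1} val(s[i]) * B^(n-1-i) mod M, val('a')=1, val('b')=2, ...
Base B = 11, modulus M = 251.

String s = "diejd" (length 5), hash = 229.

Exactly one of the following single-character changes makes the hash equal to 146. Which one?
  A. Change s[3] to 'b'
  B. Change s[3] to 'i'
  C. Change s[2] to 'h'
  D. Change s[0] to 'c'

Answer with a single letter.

Answer: D

Derivation:
Option A: s[3]='j'->'b', delta=(2-10)*11^1 mod 251 = 163, hash=229+163 mod 251 = 141
Option B: s[3]='j'->'i', delta=(9-10)*11^1 mod 251 = 240, hash=229+240 mod 251 = 218
Option C: s[2]='e'->'h', delta=(8-5)*11^2 mod 251 = 112, hash=229+112 mod 251 = 90
Option D: s[0]='d'->'c', delta=(3-4)*11^4 mod 251 = 168, hash=229+168 mod 251 = 146 <-- target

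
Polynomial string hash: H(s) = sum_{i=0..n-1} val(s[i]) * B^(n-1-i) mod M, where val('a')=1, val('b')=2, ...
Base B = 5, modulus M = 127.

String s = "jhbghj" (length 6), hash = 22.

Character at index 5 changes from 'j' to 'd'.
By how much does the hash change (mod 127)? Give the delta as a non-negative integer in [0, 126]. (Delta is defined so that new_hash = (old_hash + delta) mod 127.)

Answer: 121

Derivation:
Delta formula: (val(new) - val(old)) * B^(n-1-k) mod M
  val('d') - val('j') = 4 - 10 = -6
  B^(n-1-k) = 5^0 mod 127 = 1
  Delta = -6 * 1 mod 127 = 121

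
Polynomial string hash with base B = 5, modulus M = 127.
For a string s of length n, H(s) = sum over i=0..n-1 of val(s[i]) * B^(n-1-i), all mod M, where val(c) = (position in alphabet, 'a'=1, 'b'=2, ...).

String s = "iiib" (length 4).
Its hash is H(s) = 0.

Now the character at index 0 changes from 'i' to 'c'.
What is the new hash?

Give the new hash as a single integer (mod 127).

Answer: 12

Derivation:
val('i') = 9, val('c') = 3
Position k = 0, exponent = n-1-k = 3
B^3 mod M = 5^3 mod 127 = 125
Delta = (3 - 9) * 125 mod 127 = 12
New hash = (0 + 12) mod 127 = 12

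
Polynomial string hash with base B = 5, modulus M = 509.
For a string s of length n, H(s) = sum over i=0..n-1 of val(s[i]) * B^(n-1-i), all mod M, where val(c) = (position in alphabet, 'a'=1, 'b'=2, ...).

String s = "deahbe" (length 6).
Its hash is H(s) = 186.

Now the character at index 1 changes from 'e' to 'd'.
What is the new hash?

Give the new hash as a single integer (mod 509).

Answer: 70

Derivation:
val('e') = 5, val('d') = 4
Position k = 1, exponent = n-1-k = 4
B^4 mod M = 5^4 mod 509 = 116
Delta = (4 - 5) * 116 mod 509 = 393
New hash = (186 + 393) mod 509 = 70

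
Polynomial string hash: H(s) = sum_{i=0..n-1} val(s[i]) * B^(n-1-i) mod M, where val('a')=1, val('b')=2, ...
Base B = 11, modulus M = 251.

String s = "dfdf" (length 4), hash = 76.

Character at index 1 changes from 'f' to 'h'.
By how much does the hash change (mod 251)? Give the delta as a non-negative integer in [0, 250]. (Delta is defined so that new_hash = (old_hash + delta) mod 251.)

Answer: 242

Derivation:
Delta formula: (val(new) - val(old)) * B^(n-1-k) mod M
  val('h') - val('f') = 8 - 6 = 2
  B^(n-1-k) = 11^2 mod 251 = 121
  Delta = 2 * 121 mod 251 = 242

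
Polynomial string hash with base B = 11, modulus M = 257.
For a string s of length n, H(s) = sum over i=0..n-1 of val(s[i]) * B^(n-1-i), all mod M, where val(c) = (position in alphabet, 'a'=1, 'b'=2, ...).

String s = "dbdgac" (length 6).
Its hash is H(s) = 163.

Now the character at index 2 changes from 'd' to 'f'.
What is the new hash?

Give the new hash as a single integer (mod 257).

val('d') = 4, val('f') = 6
Position k = 2, exponent = n-1-k = 3
B^3 mod M = 11^3 mod 257 = 46
Delta = (6 - 4) * 46 mod 257 = 92
New hash = (163 + 92) mod 257 = 255

Answer: 255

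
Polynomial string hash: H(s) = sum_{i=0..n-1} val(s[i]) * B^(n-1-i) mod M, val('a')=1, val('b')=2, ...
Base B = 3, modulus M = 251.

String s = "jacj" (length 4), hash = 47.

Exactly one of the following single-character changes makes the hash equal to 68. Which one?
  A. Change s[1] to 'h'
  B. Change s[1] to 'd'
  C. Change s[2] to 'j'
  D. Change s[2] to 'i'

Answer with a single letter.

Option A: s[1]='a'->'h', delta=(8-1)*3^2 mod 251 = 63, hash=47+63 mod 251 = 110
Option B: s[1]='a'->'d', delta=(4-1)*3^2 mod 251 = 27, hash=47+27 mod 251 = 74
Option C: s[2]='c'->'j', delta=(10-3)*3^1 mod 251 = 21, hash=47+21 mod 251 = 68 <-- target
Option D: s[2]='c'->'i', delta=(9-3)*3^1 mod 251 = 18, hash=47+18 mod 251 = 65

Answer: C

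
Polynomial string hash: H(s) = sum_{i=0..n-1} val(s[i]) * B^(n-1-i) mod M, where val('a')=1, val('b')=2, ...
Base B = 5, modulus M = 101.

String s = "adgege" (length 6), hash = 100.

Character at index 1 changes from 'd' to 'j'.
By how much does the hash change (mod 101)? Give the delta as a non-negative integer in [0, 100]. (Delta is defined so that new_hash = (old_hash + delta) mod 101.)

Answer: 13

Derivation:
Delta formula: (val(new) - val(old)) * B^(n-1-k) mod M
  val('j') - val('d') = 10 - 4 = 6
  B^(n-1-k) = 5^4 mod 101 = 19
  Delta = 6 * 19 mod 101 = 13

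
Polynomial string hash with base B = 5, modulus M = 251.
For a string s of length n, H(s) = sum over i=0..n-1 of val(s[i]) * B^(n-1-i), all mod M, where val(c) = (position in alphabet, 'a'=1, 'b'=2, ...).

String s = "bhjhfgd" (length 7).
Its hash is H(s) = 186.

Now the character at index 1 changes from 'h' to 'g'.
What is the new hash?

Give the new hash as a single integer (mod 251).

Answer: 73

Derivation:
val('h') = 8, val('g') = 7
Position k = 1, exponent = n-1-k = 5
B^5 mod M = 5^5 mod 251 = 113
Delta = (7 - 8) * 113 mod 251 = 138
New hash = (186 + 138) mod 251 = 73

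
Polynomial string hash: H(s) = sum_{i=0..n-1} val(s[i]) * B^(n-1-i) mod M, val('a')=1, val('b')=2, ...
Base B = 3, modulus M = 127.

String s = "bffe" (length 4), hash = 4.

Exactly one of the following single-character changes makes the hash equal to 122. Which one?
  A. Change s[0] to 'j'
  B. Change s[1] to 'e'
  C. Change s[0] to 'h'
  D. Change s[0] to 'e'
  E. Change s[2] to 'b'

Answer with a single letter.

Answer: B

Derivation:
Option A: s[0]='b'->'j', delta=(10-2)*3^3 mod 127 = 89, hash=4+89 mod 127 = 93
Option B: s[1]='f'->'e', delta=(5-6)*3^2 mod 127 = 118, hash=4+118 mod 127 = 122 <-- target
Option C: s[0]='b'->'h', delta=(8-2)*3^3 mod 127 = 35, hash=4+35 mod 127 = 39
Option D: s[0]='b'->'e', delta=(5-2)*3^3 mod 127 = 81, hash=4+81 mod 127 = 85
Option E: s[2]='f'->'b', delta=(2-6)*3^1 mod 127 = 115, hash=4+115 mod 127 = 119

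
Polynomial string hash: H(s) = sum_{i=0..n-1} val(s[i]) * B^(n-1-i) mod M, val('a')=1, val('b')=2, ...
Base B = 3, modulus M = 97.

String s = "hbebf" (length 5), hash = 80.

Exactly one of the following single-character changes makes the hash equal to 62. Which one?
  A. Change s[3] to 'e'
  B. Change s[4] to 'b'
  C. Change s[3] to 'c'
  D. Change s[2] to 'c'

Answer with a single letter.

Answer: D

Derivation:
Option A: s[3]='b'->'e', delta=(5-2)*3^1 mod 97 = 9, hash=80+9 mod 97 = 89
Option B: s[4]='f'->'b', delta=(2-6)*3^0 mod 97 = 93, hash=80+93 mod 97 = 76
Option C: s[3]='b'->'c', delta=(3-2)*3^1 mod 97 = 3, hash=80+3 mod 97 = 83
Option D: s[2]='e'->'c', delta=(3-5)*3^2 mod 97 = 79, hash=80+79 mod 97 = 62 <-- target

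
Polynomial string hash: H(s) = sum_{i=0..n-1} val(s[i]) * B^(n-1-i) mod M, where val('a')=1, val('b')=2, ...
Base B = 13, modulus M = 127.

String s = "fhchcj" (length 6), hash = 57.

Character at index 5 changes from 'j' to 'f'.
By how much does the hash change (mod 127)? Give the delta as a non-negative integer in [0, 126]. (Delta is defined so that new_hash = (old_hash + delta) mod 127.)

Answer: 123

Derivation:
Delta formula: (val(new) - val(old)) * B^(n-1-k) mod M
  val('f') - val('j') = 6 - 10 = -4
  B^(n-1-k) = 13^0 mod 127 = 1
  Delta = -4 * 1 mod 127 = 123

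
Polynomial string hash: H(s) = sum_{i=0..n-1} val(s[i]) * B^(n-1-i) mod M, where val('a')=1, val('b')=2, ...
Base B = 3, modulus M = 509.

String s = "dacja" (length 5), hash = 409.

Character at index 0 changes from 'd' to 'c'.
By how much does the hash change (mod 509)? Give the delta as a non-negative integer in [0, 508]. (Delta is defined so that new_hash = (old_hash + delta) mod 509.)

Delta formula: (val(new) - val(old)) * B^(n-1-k) mod M
  val('c') - val('d') = 3 - 4 = -1
  B^(n-1-k) = 3^4 mod 509 = 81
  Delta = -1 * 81 mod 509 = 428

Answer: 428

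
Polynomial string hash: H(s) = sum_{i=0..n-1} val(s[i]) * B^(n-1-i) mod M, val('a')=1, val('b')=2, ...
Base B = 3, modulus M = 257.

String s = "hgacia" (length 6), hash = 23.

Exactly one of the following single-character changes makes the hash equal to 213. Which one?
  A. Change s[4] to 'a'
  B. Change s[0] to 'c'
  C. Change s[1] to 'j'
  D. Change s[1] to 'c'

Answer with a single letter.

Option A: s[4]='i'->'a', delta=(1-9)*3^1 mod 257 = 233, hash=23+233 mod 257 = 256
Option B: s[0]='h'->'c', delta=(3-8)*3^5 mod 257 = 70, hash=23+70 mod 257 = 93
Option C: s[1]='g'->'j', delta=(10-7)*3^4 mod 257 = 243, hash=23+243 mod 257 = 9
Option D: s[1]='g'->'c', delta=(3-7)*3^4 mod 257 = 190, hash=23+190 mod 257 = 213 <-- target

Answer: D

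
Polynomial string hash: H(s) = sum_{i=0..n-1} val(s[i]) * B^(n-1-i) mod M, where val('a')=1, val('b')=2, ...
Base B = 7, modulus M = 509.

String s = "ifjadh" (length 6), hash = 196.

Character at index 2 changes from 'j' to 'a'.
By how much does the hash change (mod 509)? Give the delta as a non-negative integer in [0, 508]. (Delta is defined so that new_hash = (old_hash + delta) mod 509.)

Delta formula: (val(new) - val(old)) * B^(n-1-k) mod M
  val('a') - val('j') = 1 - 10 = -9
  B^(n-1-k) = 7^3 mod 509 = 343
  Delta = -9 * 343 mod 509 = 476

Answer: 476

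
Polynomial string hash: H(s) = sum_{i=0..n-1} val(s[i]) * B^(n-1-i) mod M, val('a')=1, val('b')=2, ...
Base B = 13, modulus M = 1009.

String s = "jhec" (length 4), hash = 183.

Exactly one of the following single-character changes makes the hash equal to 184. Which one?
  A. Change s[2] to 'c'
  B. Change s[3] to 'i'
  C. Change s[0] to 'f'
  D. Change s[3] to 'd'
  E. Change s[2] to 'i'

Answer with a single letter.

Option A: s[2]='e'->'c', delta=(3-5)*13^1 mod 1009 = 983, hash=183+983 mod 1009 = 157
Option B: s[3]='c'->'i', delta=(9-3)*13^0 mod 1009 = 6, hash=183+6 mod 1009 = 189
Option C: s[0]='j'->'f', delta=(6-10)*13^3 mod 1009 = 293, hash=183+293 mod 1009 = 476
Option D: s[3]='c'->'d', delta=(4-3)*13^0 mod 1009 = 1, hash=183+1 mod 1009 = 184 <-- target
Option E: s[2]='e'->'i', delta=(9-5)*13^1 mod 1009 = 52, hash=183+52 mod 1009 = 235

Answer: D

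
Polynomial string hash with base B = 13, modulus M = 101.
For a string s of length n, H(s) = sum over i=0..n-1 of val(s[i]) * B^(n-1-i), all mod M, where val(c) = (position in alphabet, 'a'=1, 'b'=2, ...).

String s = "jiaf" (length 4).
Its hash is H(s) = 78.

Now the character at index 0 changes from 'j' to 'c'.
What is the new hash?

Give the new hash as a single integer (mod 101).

Answer: 51

Derivation:
val('j') = 10, val('c') = 3
Position k = 0, exponent = n-1-k = 3
B^3 mod M = 13^3 mod 101 = 76
Delta = (3 - 10) * 76 mod 101 = 74
New hash = (78 + 74) mod 101 = 51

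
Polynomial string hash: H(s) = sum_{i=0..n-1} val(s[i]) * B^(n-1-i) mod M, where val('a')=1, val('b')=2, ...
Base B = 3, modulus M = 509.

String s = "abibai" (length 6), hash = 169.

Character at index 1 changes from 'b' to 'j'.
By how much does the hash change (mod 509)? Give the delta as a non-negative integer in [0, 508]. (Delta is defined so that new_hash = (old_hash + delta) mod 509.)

Answer: 139

Derivation:
Delta formula: (val(new) - val(old)) * B^(n-1-k) mod M
  val('j') - val('b') = 10 - 2 = 8
  B^(n-1-k) = 3^4 mod 509 = 81
  Delta = 8 * 81 mod 509 = 139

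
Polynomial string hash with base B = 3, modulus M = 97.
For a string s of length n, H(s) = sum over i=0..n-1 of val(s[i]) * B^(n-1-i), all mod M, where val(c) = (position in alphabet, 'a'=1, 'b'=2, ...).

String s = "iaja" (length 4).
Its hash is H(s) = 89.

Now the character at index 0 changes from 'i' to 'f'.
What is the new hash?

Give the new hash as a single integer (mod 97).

Answer: 8

Derivation:
val('i') = 9, val('f') = 6
Position k = 0, exponent = n-1-k = 3
B^3 mod M = 3^3 mod 97 = 27
Delta = (6 - 9) * 27 mod 97 = 16
New hash = (89 + 16) mod 97 = 8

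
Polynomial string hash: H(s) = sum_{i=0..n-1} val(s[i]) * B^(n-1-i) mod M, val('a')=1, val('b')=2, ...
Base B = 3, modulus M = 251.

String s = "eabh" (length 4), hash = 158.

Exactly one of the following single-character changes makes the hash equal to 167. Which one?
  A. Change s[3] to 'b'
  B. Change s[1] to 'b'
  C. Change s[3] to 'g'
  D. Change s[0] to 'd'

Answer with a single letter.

Answer: B

Derivation:
Option A: s[3]='h'->'b', delta=(2-8)*3^0 mod 251 = 245, hash=158+245 mod 251 = 152
Option B: s[1]='a'->'b', delta=(2-1)*3^2 mod 251 = 9, hash=158+9 mod 251 = 167 <-- target
Option C: s[3]='h'->'g', delta=(7-8)*3^0 mod 251 = 250, hash=158+250 mod 251 = 157
Option D: s[0]='e'->'d', delta=(4-5)*3^3 mod 251 = 224, hash=158+224 mod 251 = 131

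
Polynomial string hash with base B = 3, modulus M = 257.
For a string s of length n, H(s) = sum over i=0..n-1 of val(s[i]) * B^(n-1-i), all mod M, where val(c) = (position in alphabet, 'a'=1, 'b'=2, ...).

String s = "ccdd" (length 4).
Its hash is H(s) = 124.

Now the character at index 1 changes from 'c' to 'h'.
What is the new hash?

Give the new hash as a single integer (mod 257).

val('c') = 3, val('h') = 8
Position k = 1, exponent = n-1-k = 2
B^2 mod M = 3^2 mod 257 = 9
Delta = (8 - 3) * 9 mod 257 = 45
New hash = (124 + 45) mod 257 = 169

Answer: 169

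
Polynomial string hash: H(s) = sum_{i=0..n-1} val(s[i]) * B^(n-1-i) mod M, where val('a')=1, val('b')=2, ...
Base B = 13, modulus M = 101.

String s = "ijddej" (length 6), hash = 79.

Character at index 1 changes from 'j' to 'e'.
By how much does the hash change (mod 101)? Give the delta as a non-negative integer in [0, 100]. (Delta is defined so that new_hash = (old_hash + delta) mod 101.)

Delta formula: (val(new) - val(old)) * B^(n-1-k) mod M
  val('e') - val('j') = 5 - 10 = -5
  B^(n-1-k) = 13^4 mod 101 = 79
  Delta = -5 * 79 mod 101 = 9

Answer: 9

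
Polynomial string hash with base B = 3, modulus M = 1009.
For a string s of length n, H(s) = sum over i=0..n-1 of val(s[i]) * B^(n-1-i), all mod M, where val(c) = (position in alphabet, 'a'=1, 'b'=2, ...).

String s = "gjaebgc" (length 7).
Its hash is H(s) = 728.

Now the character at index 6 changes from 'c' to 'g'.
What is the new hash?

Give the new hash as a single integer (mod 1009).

Answer: 732

Derivation:
val('c') = 3, val('g') = 7
Position k = 6, exponent = n-1-k = 0
B^0 mod M = 3^0 mod 1009 = 1
Delta = (7 - 3) * 1 mod 1009 = 4
New hash = (728 + 4) mod 1009 = 732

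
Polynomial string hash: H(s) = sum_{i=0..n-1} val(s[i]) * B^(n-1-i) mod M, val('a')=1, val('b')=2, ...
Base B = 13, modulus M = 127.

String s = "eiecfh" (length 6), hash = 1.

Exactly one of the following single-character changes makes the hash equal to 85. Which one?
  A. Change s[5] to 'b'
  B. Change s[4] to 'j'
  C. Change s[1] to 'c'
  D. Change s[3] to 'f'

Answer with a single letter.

Option A: s[5]='h'->'b', delta=(2-8)*13^0 mod 127 = 121, hash=1+121 mod 127 = 122
Option B: s[4]='f'->'j', delta=(10-6)*13^1 mod 127 = 52, hash=1+52 mod 127 = 53
Option C: s[1]='i'->'c', delta=(3-9)*13^4 mod 127 = 84, hash=1+84 mod 127 = 85 <-- target
Option D: s[3]='c'->'f', delta=(6-3)*13^2 mod 127 = 126, hash=1+126 mod 127 = 0

Answer: C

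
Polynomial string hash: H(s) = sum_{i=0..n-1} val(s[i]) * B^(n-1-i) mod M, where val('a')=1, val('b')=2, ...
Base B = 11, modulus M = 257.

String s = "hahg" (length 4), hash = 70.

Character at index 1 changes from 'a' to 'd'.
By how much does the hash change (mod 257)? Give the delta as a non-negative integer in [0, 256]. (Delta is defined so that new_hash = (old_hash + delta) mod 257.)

Delta formula: (val(new) - val(old)) * B^(n-1-k) mod M
  val('d') - val('a') = 4 - 1 = 3
  B^(n-1-k) = 11^2 mod 257 = 121
  Delta = 3 * 121 mod 257 = 106

Answer: 106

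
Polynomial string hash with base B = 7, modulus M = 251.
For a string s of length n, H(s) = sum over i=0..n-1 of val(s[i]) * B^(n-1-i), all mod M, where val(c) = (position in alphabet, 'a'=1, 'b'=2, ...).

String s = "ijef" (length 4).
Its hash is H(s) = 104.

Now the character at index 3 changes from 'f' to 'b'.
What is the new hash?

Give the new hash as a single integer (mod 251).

val('f') = 6, val('b') = 2
Position k = 3, exponent = n-1-k = 0
B^0 mod M = 7^0 mod 251 = 1
Delta = (2 - 6) * 1 mod 251 = 247
New hash = (104 + 247) mod 251 = 100

Answer: 100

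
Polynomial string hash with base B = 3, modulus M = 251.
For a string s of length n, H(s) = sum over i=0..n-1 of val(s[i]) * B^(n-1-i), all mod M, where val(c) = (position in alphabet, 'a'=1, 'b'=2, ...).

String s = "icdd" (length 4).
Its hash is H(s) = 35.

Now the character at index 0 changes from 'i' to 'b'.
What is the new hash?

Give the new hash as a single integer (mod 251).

val('i') = 9, val('b') = 2
Position k = 0, exponent = n-1-k = 3
B^3 mod M = 3^3 mod 251 = 27
Delta = (2 - 9) * 27 mod 251 = 62
New hash = (35 + 62) mod 251 = 97

Answer: 97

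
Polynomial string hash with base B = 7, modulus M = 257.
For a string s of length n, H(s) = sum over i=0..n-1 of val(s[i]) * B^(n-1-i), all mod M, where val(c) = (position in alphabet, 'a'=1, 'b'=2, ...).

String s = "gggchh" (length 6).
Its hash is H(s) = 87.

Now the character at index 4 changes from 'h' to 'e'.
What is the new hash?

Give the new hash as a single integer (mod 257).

Answer: 66

Derivation:
val('h') = 8, val('e') = 5
Position k = 4, exponent = n-1-k = 1
B^1 mod M = 7^1 mod 257 = 7
Delta = (5 - 8) * 7 mod 257 = 236
New hash = (87 + 236) mod 257 = 66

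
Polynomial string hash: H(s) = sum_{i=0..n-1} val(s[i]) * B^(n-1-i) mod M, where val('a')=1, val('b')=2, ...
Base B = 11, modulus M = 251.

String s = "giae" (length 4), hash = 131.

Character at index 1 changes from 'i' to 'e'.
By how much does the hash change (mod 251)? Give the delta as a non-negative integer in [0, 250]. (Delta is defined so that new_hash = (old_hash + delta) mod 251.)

Delta formula: (val(new) - val(old)) * B^(n-1-k) mod M
  val('e') - val('i') = 5 - 9 = -4
  B^(n-1-k) = 11^2 mod 251 = 121
  Delta = -4 * 121 mod 251 = 18

Answer: 18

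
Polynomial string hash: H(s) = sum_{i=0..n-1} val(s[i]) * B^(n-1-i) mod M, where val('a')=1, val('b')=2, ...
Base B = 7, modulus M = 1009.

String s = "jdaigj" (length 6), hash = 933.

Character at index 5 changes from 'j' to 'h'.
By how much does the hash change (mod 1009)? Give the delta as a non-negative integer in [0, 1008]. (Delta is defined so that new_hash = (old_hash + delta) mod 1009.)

Answer: 1007

Derivation:
Delta formula: (val(new) - val(old)) * B^(n-1-k) mod M
  val('h') - val('j') = 8 - 10 = -2
  B^(n-1-k) = 7^0 mod 1009 = 1
  Delta = -2 * 1 mod 1009 = 1007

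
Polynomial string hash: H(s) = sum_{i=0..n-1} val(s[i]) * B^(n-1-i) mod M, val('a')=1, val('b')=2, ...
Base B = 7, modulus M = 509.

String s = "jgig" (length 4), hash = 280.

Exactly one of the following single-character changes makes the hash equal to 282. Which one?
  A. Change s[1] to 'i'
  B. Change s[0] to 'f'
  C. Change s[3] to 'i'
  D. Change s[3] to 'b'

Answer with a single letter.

Answer: C

Derivation:
Option A: s[1]='g'->'i', delta=(9-7)*7^2 mod 509 = 98, hash=280+98 mod 509 = 378
Option B: s[0]='j'->'f', delta=(6-10)*7^3 mod 509 = 155, hash=280+155 mod 509 = 435
Option C: s[3]='g'->'i', delta=(9-7)*7^0 mod 509 = 2, hash=280+2 mod 509 = 282 <-- target
Option D: s[3]='g'->'b', delta=(2-7)*7^0 mod 509 = 504, hash=280+504 mod 509 = 275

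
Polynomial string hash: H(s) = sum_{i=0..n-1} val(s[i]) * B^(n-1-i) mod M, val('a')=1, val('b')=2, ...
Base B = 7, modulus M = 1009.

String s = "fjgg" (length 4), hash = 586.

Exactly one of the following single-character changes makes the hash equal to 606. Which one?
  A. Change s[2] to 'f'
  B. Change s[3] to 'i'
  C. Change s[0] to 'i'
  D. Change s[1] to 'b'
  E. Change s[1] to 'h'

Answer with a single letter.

Option A: s[2]='g'->'f', delta=(6-7)*7^1 mod 1009 = 1002, hash=586+1002 mod 1009 = 579
Option B: s[3]='g'->'i', delta=(9-7)*7^0 mod 1009 = 2, hash=586+2 mod 1009 = 588
Option C: s[0]='f'->'i', delta=(9-6)*7^3 mod 1009 = 20, hash=586+20 mod 1009 = 606 <-- target
Option D: s[1]='j'->'b', delta=(2-10)*7^2 mod 1009 = 617, hash=586+617 mod 1009 = 194
Option E: s[1]='j'->'h', delta=(8-10)*7^2 mod 1009 = 911, hash=586+911 mod 1009 = 488

Answer: C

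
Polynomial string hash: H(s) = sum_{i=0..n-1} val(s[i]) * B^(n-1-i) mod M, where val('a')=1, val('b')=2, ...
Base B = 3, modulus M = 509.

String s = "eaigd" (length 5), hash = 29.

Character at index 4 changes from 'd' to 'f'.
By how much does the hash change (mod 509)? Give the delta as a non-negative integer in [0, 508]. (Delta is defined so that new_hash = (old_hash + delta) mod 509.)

Delta formula: (val(new) - val(old)) * B^(n-1-k) mod M
  val('f') - val('d') = 6 - 4 = 2
  B^(n-1-k) = 3^0 mod 509 = 1
  Delta = 2 * 1 mod 509 = 2

Answer: 2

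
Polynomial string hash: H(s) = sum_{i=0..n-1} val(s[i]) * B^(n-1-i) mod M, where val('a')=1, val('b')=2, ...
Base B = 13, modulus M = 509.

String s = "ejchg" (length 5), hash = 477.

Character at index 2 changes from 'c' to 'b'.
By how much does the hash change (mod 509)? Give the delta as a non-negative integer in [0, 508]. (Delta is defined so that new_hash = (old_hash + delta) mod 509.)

Answer: 340

Derivation:
Delta formula: (val(new) - val(old)) * B^(n-1-k) mod M
  val('b') - val('c') = 2 - 3 = -1
  B^(n-1-k) = 13^2 mod 509 = 169
  Delta = -1 * 169 mod 509 = 340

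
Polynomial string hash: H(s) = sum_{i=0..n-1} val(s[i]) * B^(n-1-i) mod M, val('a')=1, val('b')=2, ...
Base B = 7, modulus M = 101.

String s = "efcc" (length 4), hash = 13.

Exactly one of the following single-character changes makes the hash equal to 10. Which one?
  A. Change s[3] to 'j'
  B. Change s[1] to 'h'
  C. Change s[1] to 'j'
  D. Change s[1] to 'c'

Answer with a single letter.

Answer: B

Derivation:
Option A: s[3]='c'->'j', delta=(10-3)*7^0 mod 101 = 7, hash=13+7 mod 101 = 20
Option B: s[1]='f'->'h', delta=(8-6)*7^2 mod 101 = 98, hash=13+98 mod 101 = 10 <-- target
Option C: s[1]='f'->'j', delta=(10-6)*7^2 mod 101 = 95, hash=13+95 mod 101 = 7
Option D: s[1]='f'->'c', delta=(3-6)*7^2 mod 101 = 55, hash=13+55 mod 101 = 68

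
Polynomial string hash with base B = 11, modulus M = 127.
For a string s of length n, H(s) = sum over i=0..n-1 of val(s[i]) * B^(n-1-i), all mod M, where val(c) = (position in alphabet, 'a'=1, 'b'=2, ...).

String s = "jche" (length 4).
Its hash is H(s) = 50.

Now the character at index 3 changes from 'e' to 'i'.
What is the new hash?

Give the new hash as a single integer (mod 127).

val('e') = 5, val('i') = 9
Position k = 3, exponent = n-1-k = 0
B^0 mod M = 11^0 mod 127 = 1
Delta = (9 - 5) * 1 mod 127 = 4
New hash = (50 + 4) mod 127 = 54

Answer: 54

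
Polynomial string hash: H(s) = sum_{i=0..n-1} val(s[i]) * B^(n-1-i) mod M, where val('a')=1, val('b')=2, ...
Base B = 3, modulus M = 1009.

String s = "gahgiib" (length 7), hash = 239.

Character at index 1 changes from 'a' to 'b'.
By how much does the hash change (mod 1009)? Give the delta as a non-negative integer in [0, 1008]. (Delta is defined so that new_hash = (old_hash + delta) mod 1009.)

Answer: 243

Derivation:
Delta formula: (val(new) - val(old)) * B^(n-1-k) mod M
  val('b') - val('a') = 2 - 1 = 1
  B^(n-1-k) = 3^5 mod 1009 = 243
  Delta = 1 * 243 mod 1009 = 243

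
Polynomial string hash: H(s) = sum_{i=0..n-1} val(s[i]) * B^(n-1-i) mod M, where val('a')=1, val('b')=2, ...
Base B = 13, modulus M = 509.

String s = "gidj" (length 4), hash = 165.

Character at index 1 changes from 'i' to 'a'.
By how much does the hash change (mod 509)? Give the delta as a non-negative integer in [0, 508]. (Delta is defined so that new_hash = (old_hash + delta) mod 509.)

Delta formula: (val(new) - val(old)) * B^(n-1-k) mod M
  val('a') - val('i') = 1 - 9 = -8
  B^(n-1-k) = 13^2 mod 509 = 169
  Delta = -8 * 169 mod 509 = 175

Answer: 175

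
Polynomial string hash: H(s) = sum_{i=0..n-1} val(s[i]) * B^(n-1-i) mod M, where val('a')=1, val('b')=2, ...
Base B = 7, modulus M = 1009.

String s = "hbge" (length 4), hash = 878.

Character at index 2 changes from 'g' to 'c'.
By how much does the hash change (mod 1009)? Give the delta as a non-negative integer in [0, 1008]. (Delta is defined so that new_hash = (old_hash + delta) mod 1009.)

Answer: 981

Derivation:
Delta formula: (val(new) - val(old)) * B^(n-1-k) mod M
  val('c') - val('g') = 3 - 7 = -4
  B^(n-1-k) = 7^1 mod 1009 = 7
  Delta = -4 * 7 mod 1009 = 981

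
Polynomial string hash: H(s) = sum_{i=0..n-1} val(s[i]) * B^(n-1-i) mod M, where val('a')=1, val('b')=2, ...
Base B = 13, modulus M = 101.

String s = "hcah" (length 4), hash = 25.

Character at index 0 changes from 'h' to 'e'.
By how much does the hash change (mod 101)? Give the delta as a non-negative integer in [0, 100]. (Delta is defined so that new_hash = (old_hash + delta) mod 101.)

Answer: 75

Derivation:
Delta formula: (val(new) - val(old)) * B^(n-1-k) mod M
  val('e') - val('h') = 5 - 8 = -3
  B^(n-1-k) = 13^3 mod 101 = 76
  Delta = -3 * 76 mod 101 = 75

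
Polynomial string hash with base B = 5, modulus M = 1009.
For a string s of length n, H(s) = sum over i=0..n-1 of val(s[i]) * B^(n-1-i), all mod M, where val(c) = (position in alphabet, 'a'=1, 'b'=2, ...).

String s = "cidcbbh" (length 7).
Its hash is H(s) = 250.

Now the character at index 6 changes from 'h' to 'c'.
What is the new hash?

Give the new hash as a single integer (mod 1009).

Answer: 245

Derivation:
val('h') = 8, val('c') = 3
Position k = 6, exponent = n-1-k = 0
B^0 mod M = 5^0 mod 1009 = 1
Delta = (3 - 8) * 1 mod 1009 = 1004
New hash = (250 + 1004) mod 1009 = 245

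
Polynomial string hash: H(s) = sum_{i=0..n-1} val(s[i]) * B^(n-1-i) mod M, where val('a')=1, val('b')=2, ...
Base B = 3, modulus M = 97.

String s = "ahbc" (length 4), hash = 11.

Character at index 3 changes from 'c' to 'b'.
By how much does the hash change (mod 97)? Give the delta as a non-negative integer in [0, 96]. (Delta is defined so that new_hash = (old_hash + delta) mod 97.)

Answer: 96

Derivation:
Delta formula: (val(new) - val(old)) * B^(n-1-k) mod M
  val('b') - val('c') = 2 - 3 = -1
  B^(n-1-k) = 3^0 mod 97 = 1
  Delta = -1 * 1 mod 97 = 96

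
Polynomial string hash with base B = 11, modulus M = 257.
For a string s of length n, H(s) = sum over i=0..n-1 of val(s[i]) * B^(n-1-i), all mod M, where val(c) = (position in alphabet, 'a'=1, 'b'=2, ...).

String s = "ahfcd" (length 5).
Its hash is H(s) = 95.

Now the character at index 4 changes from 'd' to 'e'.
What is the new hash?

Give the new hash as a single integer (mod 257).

Answer: 96

Derivation:
val('d') = 4, val('e') = 5
Position k = 4, exponent = n-1-k = 0
B^0 mod M = 11^0 mod 257 = 1
Delta = (5 - 4) * 1 mod 257 = 1
New hash = (95 + 1) mod 257 = 96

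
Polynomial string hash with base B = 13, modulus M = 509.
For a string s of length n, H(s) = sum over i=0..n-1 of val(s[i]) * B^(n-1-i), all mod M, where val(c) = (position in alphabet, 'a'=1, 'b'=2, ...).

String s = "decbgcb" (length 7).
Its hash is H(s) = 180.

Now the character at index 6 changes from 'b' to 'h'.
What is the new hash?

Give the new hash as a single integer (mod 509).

Answer: 186

Derivation:
val('b') = 2, val('h') = 8
Position k = 6, exponent = n-1-k = 0
B^0 mod M = 13^0 mod 509 = 1
Delta = (8 - 2) * 1 mod 509 = 6
New hash = (180 + 6) mod 509 = 186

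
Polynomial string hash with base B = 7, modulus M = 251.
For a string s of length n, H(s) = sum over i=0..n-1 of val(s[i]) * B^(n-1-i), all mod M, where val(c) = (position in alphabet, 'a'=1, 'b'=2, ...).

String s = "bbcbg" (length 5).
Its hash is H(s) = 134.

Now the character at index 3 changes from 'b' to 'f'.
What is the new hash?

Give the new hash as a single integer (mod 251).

Answer: 162

Derivation:
val('b') = 2, val('f') = 6
Position k = 3, exponent = n-1-k = 1
B^1 mod M = 7^1 mod 251 = 7
Delta = (6 - 2) * 7 mod 251 = 28
New hash = (134 + 28) mod 251 = 162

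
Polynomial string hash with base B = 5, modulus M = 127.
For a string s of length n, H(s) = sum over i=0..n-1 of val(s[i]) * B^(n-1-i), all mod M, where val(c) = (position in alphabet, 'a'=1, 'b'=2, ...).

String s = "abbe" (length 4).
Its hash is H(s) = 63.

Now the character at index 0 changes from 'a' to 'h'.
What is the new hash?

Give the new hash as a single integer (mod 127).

val('a') = 1, val('h') = 8
Position k = 0, exponent = n-1-k = 3
B^3 mod M = 5^3 mod 127 = 125
Delta = (8 - 1) * 125 mod 127 = 113
New hash = (63 + 113) mod 127 = 49

Answer: 49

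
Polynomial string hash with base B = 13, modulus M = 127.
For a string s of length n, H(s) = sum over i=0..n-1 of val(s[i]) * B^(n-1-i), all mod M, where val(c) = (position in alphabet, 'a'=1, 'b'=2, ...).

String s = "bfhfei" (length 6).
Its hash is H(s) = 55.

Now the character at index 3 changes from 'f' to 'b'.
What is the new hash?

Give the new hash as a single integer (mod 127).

val('f') = 6, val('b') = 2
Position k = 3, exponent = n-1-k = 2
B^2 mod M = 13^2 mod 127 = 42
Delta = (2 - 6) * 42 mod 127 = 86
New hash = (55 + 86) mod 127 = 14

Answer: 14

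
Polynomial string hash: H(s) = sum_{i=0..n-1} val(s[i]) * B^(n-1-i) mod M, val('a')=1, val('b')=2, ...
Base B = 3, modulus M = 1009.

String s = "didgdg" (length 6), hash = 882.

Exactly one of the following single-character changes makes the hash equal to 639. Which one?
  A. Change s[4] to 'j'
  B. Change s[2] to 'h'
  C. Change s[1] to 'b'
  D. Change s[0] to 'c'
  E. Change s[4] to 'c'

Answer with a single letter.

Option A: s[4]='d'->'j', delta=(10-4)*3^1 mod 1009 = 18, hash=882+18 mod 1009 = 900
Option B: s[2]='d'->'h', delta=(8-4)*3^3 mod 1009 = 108, hash=882+108 mod 1009 = 990
Option C: s[1]='i'->'b', delta=(2-9)*3^4 mod 1009 = 442, hash=882+442 mod 1009 = 315
Option D: s[0]='d'->'c', delta=(3-4)*3^5 mod 1009 = 766, hash=882+766 mod 1009 = 639 <-- target
Option E: s[4]='d'->'c', delta=(3-4)*3^1 mod 1009 = 1006, hash=882+1006 mod 1009 = 879

Answer: D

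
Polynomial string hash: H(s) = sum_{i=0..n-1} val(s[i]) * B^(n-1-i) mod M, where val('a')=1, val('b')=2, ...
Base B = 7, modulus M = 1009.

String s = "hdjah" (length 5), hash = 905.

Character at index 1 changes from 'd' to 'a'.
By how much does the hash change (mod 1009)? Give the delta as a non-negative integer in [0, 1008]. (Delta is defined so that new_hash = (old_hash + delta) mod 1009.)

Delta formula: (val(new) - val(old)) * B^(n-1-k) mod M
  val('a') - val('d') = 1 - 4 = -3
  B^(n-1-k) = 7^3 mod 1009 = 343
  Delta = -3 * 343 mod 1009 = 989

Answer: 989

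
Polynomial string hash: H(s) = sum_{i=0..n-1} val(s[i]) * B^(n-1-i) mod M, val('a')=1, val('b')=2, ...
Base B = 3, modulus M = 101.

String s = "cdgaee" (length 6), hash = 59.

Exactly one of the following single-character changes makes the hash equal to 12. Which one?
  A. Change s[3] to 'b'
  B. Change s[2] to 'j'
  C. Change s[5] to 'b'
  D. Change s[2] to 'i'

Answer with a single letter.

Option A: s[3]='a'->'b', delta=(2-1)*3^2 mod 101 = 9, hash=59+9 mod 101 = 68
Option B: s[2]='g'->'j', delta=(10-7)*3^3 mod 101 = 81, hash=59+81 mod 101 = 39
Option C: s[5]='e'->'b', delta=(2-5)*3^0 mod 101 = 98, hash=59+98 mod 101 = 56
Option D: s[2]='g'->'i', delta=(9-7)*3^3 mod 101 = 54, hash=59+54 mod 101 = 12 <-- target

Answer: D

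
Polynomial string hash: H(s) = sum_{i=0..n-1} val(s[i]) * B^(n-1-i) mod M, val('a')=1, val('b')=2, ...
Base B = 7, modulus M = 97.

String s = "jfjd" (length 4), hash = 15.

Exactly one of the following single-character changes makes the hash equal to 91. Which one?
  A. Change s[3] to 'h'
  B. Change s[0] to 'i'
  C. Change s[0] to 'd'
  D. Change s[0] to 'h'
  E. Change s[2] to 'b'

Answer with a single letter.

Answer: C

Derivation:
Option A: s[3]='d'->'h', delta=(8-4)*7^0 mod 97 = 4, hash=15+4 mod 97 = 19
Option B: s[0]='j'->'i', delta=(9-10)*7^3 mod 97 = 45, hash=15+45 mod 97 = 60
Option C: s[0]='j'->'d', delta=(4-10)*7^3 mod 97 = 76, hash=15+76 mod 97 = 91 <-- target
Option D: s[0]='j'->'h', delta=(8-10)*7^3 mod 97 = 90, hash=15+90 mod 97 = 8
Option E: s[2]='j'->'b', delta=(2-10)*7^1 mod 97 = 41, hash=15+41 mod 97 = 56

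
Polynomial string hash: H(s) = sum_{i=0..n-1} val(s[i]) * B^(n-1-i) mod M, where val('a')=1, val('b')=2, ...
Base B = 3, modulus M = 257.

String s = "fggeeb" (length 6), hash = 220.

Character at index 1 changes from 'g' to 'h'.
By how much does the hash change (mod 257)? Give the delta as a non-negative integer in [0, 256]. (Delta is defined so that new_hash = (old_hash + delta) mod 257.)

Delta formula: (val(new) - val(old)) * B^(n-1-k) mod M
  val('h') - val('g') = 8 - 7 = 1
  B^(n-1-k) = 3^4 mod 257 = 81
  Delta = 1 * 81 mod 257 = 81

Answer: 81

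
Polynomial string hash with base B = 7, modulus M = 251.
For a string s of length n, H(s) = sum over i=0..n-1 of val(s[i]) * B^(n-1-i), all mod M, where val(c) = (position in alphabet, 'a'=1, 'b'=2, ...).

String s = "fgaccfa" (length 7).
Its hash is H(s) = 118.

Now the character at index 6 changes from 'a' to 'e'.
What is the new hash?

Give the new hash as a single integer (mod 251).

val('a') = 1, val('e') = 5
Position k = 6, exponent = n-1-k = 0
B^0 mod M = 7^0 mod 251 = 1
Delta = (5 - 1) * 1 mod 251 = 4
New hash = (118 + 4) mod 251 = 122

Answer: 122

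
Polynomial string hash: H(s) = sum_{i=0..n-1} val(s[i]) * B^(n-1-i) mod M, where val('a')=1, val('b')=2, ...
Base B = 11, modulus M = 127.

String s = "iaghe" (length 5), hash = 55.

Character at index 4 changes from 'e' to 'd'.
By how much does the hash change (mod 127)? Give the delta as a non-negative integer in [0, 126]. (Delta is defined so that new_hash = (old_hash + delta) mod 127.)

Delta formula: (val(new) - val(old)) * B^(n-1-k) mod M
  val('d') - val('e') = 4 - 5 = -1
  B^(n-1-k) = 11^0 mod 127 = 1
  Delta = -1 * 1 mod 127 = 126

Answer: 126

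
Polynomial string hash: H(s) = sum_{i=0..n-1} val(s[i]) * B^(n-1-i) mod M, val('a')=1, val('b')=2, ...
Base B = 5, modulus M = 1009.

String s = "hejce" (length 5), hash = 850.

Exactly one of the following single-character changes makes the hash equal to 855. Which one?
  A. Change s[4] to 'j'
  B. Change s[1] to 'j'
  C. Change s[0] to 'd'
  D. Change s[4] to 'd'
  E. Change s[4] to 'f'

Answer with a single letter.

Option A: s[4]='e'->'j', delta=(10-5)*5^0 mod 1009 = 5, hash=850+5 mod 1009 = 855 <-- target
Option B: s[1]='e'->'j', delta=(10-5)*5^3 mod 1009 = 625, hash=850+625 mod 1009 = 466
Option C: s[0]='h'->'d', delta=(4-8)*5^4 mod 1009 = 527, hash=850+527 mod 1009 = 368
Option D: s[4]='e'->'d', delta=(4-5)*5^0 mod 1009 = 1008, hash=850+1008 mod 1009 = 849
Option E: s[4]='e'->'f', delta=(6-5)*5^0 mod 1009 = 1, hash=850+1 mod 1009 = 851

Answer: A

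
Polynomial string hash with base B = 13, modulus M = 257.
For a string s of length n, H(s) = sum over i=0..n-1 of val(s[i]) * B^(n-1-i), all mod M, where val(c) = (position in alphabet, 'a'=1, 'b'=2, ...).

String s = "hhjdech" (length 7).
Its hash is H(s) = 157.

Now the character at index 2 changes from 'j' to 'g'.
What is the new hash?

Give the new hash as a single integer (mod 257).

Answer: 55

Derivation:
val('j') = 10, val('g') = 7
Position k = 2, exponent = n-1-k = 4
B^4 mod M = 13^4 mod 257 = 34
Delta = (7 - 10) * 34 mod 257 = 155
New hash = (157 + 155) mod 257 = 55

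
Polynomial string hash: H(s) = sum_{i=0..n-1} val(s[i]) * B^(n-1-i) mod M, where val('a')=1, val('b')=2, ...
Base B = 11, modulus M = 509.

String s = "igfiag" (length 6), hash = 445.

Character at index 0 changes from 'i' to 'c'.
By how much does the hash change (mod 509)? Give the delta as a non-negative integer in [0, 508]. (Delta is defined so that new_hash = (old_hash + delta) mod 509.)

Delta formula: (val(new) - val(old)) * B^(n-1-k) mod M
  val('c') - val('i') = 3 - 9 = -6
  B^(n-1-k) = 11^5 mod 509 = 207
  Delta = -6 * 207 mod 509 = 285

Answer: 285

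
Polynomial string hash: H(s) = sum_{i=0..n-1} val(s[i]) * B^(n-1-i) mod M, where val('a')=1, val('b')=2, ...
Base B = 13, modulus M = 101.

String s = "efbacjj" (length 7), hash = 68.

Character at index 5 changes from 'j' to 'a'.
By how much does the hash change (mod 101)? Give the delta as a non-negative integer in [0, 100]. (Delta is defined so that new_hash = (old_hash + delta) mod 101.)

Delta formula: (val(new) - val(old)) * B^(n-1-k) mod M
  val('a') - val('j') = 1 - 10 = -9
  B^(n-1-k) = 13^1 mod 101 = 13
  Delta = -9 * 13 mod 101 = 85

Answer: 85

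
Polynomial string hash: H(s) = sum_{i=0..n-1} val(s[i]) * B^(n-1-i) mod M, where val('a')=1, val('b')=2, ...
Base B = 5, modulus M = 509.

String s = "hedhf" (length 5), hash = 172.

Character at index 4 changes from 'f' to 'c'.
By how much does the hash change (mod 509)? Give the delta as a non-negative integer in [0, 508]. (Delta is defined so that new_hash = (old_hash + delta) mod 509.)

Answer: 506

Derivation:
Delta formula: (val(new) - val(old)) * B^(n-1-k) mod M
  val('c') - val('f') = 3 - 6 = -3
  B^(n-1-k) = 5^0 mod 509 = 1
  Delta = -3 * 1 mod 509 = 506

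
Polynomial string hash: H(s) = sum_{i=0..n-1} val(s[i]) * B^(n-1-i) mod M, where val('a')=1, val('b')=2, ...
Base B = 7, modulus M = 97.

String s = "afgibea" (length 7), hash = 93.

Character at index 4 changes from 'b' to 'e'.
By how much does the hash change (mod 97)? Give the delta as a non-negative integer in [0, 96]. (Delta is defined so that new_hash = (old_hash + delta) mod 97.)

Answer: 50

Derivation:
Delta formula: (val(new) - val(old)) * B^(n-1-k) mod M
  val('e') - val('b') = 5 - 2 = 3
  B^(n-1-k) = 7^2 mod 97 = 49
  Delta = 3 * 49 mod 97 = 50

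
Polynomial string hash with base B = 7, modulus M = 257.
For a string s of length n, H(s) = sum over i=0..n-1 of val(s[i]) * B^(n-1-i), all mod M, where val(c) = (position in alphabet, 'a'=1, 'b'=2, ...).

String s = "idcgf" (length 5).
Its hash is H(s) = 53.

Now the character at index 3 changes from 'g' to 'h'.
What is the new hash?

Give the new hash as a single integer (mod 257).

val('g') = 7, val('h') = 8
Position k = 3, exponent = n-1-k = 1
B^1 mod M = 7^1 mod 257 = 7
Delta = (8 - 7) * 7 mod 257 = 7
New hash = (53 + 7) mod 257 = 60

Answer: 60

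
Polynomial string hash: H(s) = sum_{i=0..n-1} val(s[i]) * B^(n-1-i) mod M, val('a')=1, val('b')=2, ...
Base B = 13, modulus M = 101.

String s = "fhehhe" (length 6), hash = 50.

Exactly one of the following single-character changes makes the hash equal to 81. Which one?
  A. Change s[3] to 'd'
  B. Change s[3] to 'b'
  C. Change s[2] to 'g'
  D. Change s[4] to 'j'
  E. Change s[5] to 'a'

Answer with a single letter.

Answer: A

Derivation:
Option A: s[3]='h'->'d', delta=(4-8)*13^2 mod 101 = 31, hash=50+31 mod 101 = 81 <-- target
Option B: s[3]='h'->'b', delta=(2-8)*13^2 mod 101 = 97, hash=50+97 mod 101 = 46
Option C: s[2]='e'->'g', delta=(7-5)*13^3 mod 101 = 51, hash=50+51 mod 101 = 0
Option D: s[4]='h'->'j', delta=(10-8)*13^1 mod 101 = 26, hash=50+26 mod 101 = 76
Option E: s[5]='e'->'a', delta=(1-5)*13^0 mod 101 = 97, hash=50+97 mod 101 = 46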